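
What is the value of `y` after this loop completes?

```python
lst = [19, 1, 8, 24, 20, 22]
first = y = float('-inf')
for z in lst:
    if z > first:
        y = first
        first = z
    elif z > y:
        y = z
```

Second largest (with repeats) in [19, 1, 8, 24, 20, 22]
`y` takes the values: -inf → 1 → 8 → 19 → 20 → 22

Answer: 22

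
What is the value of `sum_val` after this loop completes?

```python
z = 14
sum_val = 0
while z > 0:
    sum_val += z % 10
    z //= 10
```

Sum digits of 14
`sum_val` takes the values: 0 → 4 → 5

Answer: 5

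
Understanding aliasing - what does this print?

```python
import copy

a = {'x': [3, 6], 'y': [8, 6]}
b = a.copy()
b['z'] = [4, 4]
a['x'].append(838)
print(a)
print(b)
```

Key concept: shallow copy of dict with mutable values.
Step by step:
`a = {'x': [3, 6], 'y': [8, 6]}` → a = {'x': [3, 6], 'y': [8, 6]}
`b = a.copy()` → b = {'x': [3, 6], 'y': [8, 6]}
`b['z'] = [4, 4]` → b = {'x': [3, 6], 'y': [8, 6], 'z': [4, 4]}
`a['x'].append(838)` → a = {'x': [3, 6, 838], 'y': [8, 6]}; b = {'x': [3, 6, 838], 'y': [8, 6], 'z': [4, 4]}
`print(a)` → prints {'x': [3, 6, 838], 'y': [8, 6]}
`print(b)` → prints {'x': [3, 6, 838], 'y': [8, 6], 'z': [4, 4]}

Answer:
{'x': [3, 6, 838], 'y': [8, 6]}
{'x': [3, 6, 838], 'y': [8, 6], 'z': [4, 4]}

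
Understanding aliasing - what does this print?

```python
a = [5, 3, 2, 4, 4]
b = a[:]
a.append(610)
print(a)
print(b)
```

Key concept: slice [:] creates copy.
Step by step:
`a = [5, 3, 2, 4, 4]` → a = [5, 3, 2, 4, 4]
`b = a[:]` → b = [5, 3, 2, 4, 4]
`a.append(610)` → a = [5, 3, 2, 4, 4, 610]
`print(a)` → prints [5, 3, 2, 4, 4, 610]
`print(b)` → prints [5, 3, 2, 4, 4]

Answer:
[5, 3, 2, 4, 4, 610]
[5, 3, 2, 4, 4]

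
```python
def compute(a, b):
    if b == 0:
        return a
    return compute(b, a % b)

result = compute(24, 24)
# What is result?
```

compute(24, 24) -> compute(24, 0) -> 24

Answer: 24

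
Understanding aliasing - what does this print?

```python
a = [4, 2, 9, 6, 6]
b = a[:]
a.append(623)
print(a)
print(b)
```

Key concept: slice [:] creates copy.
Step by step:
`a = [4, 2, 9, 6, 6]` → a = [4, 2, 9, 6, 6]
`b = a[:]` → b = [4, 2, 9, 6, 6]
`a.append(623)` → a = [4, 2, 9, 6, 6, 623]
`print(a)` → prints [4, 2, 9, 6, 6, 623]
`print(b)` → prints [4, 2, 9, 6, 6]

Answer:
[4, 2, 9, 6, 6, 623]
[4, 2, 9, 6, 6]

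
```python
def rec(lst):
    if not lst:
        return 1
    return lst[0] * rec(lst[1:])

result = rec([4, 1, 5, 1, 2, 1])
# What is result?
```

Product over [4, 1, 5, 1, 2, 1] = 4 * 1 * 5 * 1 * 2 * 1 = 40

Answer: 40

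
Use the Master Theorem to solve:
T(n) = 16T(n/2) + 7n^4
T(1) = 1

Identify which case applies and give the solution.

a=16, b=2, f(n)=7n^4. log_2(16) = 4. Since c=4 = 4, Case 2 applies: T(n) = Θ(n^log_b(a) · log n) = O(n^4 log n).

Answer: O(n^4 log n) - Case 2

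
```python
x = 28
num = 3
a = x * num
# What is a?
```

Trace:
`x = 28` → x = 28
`num = 3` → num = 3
`a = x * num` → a = 84
So a = 84

Answer: 84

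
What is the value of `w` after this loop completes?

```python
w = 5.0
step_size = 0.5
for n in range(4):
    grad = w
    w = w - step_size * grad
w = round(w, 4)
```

Gradient descent: w = 5.0 * (1 - 0.5)^4
`w` takes the values: 5.0 → 2.5 → 1.25 → 0.625 → 0.3125

Answer: 0.3125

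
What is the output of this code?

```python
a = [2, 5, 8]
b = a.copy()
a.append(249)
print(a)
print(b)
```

Key concept: list.copy() creates independent copy.
Step by step:
`a = [2, 5, 8]` → a = [2, 5, 8]
`b = a.copy()` → b = [2, 5, 8]
`a.append(249)` → a = [2, 5, 8, 249]
`print(a)` → prints [2, 5, 8, 249]
`print(b)` → prints [2, 5, 8]

Answer:
[2, 5, 8, 249]
[2, 5, 8]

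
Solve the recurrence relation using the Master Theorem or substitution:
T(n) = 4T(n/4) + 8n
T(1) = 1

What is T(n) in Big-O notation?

By Master Theorem: a=4, b=4, f(n)=8n. Since log_4(4) = 1 and f(n) = Θ(n^1), Case 2 applies. T(n) = O(n log n).

Answer: O(n log n)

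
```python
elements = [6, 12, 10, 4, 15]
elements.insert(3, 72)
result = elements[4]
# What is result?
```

Trace:
`elements = [6, 12, 10, 4, 15]` → elements = [6, 12, 10, 4, 15]
`elements.insert(3, 72)` → elements = [6, 12, 10, 72, 4, 15]
`result = elements[4]` → result = 4
So result = 4

Answer: 4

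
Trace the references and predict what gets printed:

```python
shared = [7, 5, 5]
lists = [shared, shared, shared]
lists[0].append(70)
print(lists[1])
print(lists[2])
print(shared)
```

Key concept: list of same reference.
Step by step:
`shared = [7, 5, 5]` → shared = [7, 5, 5]
`lists = [shared, shared, shared]` → lists = [[7, 5, 5], [7, 5, 5], [7, 5, 5]]
`lists[0].append(70)` → shared = [7, 5, 5, 70]; lists = [[7, 5, 5, 70], [7, 5, 5, 70], [7, 5, 5, 70]]
`print(lists[1])` → prints [7, 5, 5, 70]
`print(lists[2])` → prints [7, 5, 5, 70]
`print(shared)` → prints [7, 5, 5, 70]

Answer:
[7, 5, 5, 70]
[7, 5, 5, 70]
[7, 5, 5, 70]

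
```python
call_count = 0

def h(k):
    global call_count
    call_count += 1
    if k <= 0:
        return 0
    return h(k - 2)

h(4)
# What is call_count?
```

Linear recursion stepping by 2: 3 calls from k=4 down to ≤0.

Answer: 3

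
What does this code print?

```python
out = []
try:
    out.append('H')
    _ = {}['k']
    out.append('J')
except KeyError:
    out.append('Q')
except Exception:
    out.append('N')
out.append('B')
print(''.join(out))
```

Execution trace: 'H' (try body) → 'Q' (except KeyError) → 'B' (after the try/except). Output: HQB

Answer: HQB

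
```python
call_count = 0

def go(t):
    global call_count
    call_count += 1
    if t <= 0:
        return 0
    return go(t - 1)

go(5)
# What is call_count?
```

Linear recursion stepping by 1: 6 calls from t=5 down to ≤0.

Answer: 6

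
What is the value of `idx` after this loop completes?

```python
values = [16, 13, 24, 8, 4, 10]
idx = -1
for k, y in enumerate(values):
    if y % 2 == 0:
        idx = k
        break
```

First even number index in [16, 13, 24, 8, 4, 10]
`idx` takes the values: -1 → 0

Answer: 0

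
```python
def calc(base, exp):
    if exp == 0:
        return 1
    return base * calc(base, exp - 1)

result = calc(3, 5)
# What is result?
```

calc(3, 5) = 3 * 3 * 3 * 3 * 3 = 243

Answer: 243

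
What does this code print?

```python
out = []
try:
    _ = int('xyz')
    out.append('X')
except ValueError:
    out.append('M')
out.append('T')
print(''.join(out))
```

Execution trace: 'M' (except ValueError) → 'T' (after the try/except). Output: MT

Answer: MT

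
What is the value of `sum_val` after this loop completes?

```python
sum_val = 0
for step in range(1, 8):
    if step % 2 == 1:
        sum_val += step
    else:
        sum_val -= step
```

Add odd, subtract even
`sum_val` takes the values: 0 → 1 → -1 → 2 → -2 → 3 → -3 → 4

Answer: 4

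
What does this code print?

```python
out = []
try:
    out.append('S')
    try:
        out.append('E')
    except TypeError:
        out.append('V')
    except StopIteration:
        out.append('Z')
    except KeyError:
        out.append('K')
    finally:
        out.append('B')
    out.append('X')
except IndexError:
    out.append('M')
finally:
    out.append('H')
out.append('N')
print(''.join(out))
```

Execution trace: 'S' (try body) → 'E' (inner try body, no exception) → 'B' (inner finally) → 'X' (try body, no exception) → 'H' (finally) → 'N' (after the try/except). Output: SEBXHN

Answer: SEBXHN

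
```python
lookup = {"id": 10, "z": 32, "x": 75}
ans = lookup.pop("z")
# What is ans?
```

Trace:
`lookup = {"id": 10, "z": 32, "x": 75}` → lookup = {'id': 10, 'z': 32, 'x': 75}
`ans = lookup.pop("z")` → lookup = {'id': 10, 'x': 75}; ans = 32
So ans = 32

Answer: 32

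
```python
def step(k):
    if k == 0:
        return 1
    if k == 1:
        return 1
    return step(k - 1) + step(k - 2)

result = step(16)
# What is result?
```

Build up from base cases: step(0)=1, step(1)=1, step(2)=2, step(3)=3, step(4)=5, step(5)=8, step(6)=13, ..., step(16)=1597

Answer: 1597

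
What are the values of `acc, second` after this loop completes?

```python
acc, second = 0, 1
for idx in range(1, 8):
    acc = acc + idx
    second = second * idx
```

Sum and factorial of 1 to 7
`acc, second` takes the values: (0, 1) → (1, 1) → (3, 1) → (3, 2) → (6, 2) → (6, 6) → (10, 6) → (10, 24) → (15, 24) → (15, 120) → (21, 120) → (21, 720) → (28, 720) → (28, 5040)

Answer: 28, 5040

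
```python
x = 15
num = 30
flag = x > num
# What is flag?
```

Trace:
`x = 15` → x = 15
`num = 30` → num = 30
`flag = x > num` → flag = False
So flag = False

Answer: False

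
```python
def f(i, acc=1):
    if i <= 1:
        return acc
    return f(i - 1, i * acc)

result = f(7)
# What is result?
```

Accumulator trace (n, acc): (7, 1) -> (6, 7) -> (5, 42) -> (4, 210) -> (3, 840) -> (2, 2520) -> (1, 5040) -> return 5040

Answer: 5040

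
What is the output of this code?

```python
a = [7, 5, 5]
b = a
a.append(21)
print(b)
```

Key concept: basic list aliasing.
Step by step:
`a = [7, 5, 5]` → a = [7, 5, 5]
`b = a` → b = [7, 5, 5] (same object as a)
`a.append(21)` → a = [7, 5, 5, 21] (same object as b); b = [7, 5, 5, 21] (same object as a)
`print(b)` → prints [7, 5, 5, 21]

Answer: [7, 5, 5, 21]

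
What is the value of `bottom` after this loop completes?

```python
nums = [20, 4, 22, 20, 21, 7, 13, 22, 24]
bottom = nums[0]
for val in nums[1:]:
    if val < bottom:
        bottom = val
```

Minimum of [20, 4, 22, 20, 21, 7, 13, 22, 24]
`bottom` takes the values: 20 → 4

Answer: 4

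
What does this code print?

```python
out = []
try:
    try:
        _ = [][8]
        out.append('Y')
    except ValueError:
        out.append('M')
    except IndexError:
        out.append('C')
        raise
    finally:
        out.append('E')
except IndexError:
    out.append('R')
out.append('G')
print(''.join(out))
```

Execution trace: 'C' (inner except IndexError) → 'E' (inner finally) → 'R' (outer except IndexError) → 'G' (after the try/except). Output: CERG

Answer: CERG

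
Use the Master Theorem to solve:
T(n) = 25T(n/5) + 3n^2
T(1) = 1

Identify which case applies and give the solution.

a=25, b=5, f(n)=3n^2. log_5(25) = 2. Since c=2 = 2, Case 2 applies: T(n) = Θ(n^log_b(a) · log n) = O(n^2 log n).

Answer: O(n^2 log n) - Case 2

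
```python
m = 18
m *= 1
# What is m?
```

Trace:
`m = 18` → m = 18
`m *= 1` → m = 18
So m = 18

Answer: 18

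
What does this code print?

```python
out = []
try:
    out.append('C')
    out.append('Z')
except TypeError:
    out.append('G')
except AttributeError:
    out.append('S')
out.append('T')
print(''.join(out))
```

Execution trace: 'C' (try body) → 'Z' (try body, no exception) → 'T' (after the try/except). Output: CZT

Answer: CZT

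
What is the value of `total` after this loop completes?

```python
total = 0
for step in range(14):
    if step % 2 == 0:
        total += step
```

Sum of even numbers 0 to 13
`total` takes the values: 0 → 2 → 6 → 12 → 20 → 30 → 42

Answer: 42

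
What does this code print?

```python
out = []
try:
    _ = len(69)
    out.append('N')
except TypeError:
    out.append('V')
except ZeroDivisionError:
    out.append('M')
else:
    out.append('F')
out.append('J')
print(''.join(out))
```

Execution trace: 'V' (except TypeError) → 'J' (after the try/except). Output: VJ

Answer: VJ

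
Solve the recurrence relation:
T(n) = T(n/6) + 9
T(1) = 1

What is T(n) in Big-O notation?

Each step divides n by 6 and adds 9. After log_6(n) steps we reach T(1)=1. So T(n) = 9·log_6(n) + 1 = O(log n).

Answer: O(log n)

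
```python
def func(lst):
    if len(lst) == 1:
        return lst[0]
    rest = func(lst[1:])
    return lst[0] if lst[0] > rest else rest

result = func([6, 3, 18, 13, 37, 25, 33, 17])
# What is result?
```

Recursive max over [6, 3, 18, 13, 37, 25, 33, 17] = 37

Answer: 37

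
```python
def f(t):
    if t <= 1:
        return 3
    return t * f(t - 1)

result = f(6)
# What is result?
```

f(6) = 6 * 5 * 4 * 3 * 2 * 3 = 2160

Answer: 2160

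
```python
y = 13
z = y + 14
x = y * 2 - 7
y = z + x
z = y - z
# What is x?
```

Trace:
`y = 13` → y = 13
`z = y + 14` → z = 27
`x = y * 2 - 7` → x = 19
`y = z + x` → y = 46
`z = y - z` → z = 19
So x = 19

Answer: 19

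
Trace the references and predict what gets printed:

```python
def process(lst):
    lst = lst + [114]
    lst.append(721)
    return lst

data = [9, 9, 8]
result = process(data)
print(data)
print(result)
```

Key concept: rebinding parameter vs mutation.
Step by step:
`data = [9, 9, 8]` → data = [9, 9, 8]
`result = process(data)` → result = [9, 9, 8, 114, 721]
`print(data)` → prints [9, 9, 8]
`print(result)` → prints [9, 9, 8, 114, 721]

Answer:
[9, 9, 8]
[9, 9, 8, 114, 721]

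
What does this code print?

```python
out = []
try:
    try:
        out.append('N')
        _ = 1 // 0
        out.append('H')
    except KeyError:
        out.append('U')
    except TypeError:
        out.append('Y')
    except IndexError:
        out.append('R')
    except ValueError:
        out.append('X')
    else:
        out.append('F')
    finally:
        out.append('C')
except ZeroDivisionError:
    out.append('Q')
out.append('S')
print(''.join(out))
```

Execution trace: 'N' (try body) → 'C' (finally) → 'Q' (outer except ZeroDivisionError) → 'S' (after the try/except). Output: NCQS

Answer: NCQS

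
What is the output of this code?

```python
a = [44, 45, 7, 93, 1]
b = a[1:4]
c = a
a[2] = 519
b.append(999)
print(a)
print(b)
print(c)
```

Key concept: slice vs alias.
Step by step:
`a = [44, 45, 7, 93, 1]` → a = [44, 45, 7, 93, 1]
`b = a[1:4]` → b = [45, 7, 93]
`c = a` → c = [44, 45, 7, 93, 1] (same object as a)
`a[2] = 519` → a = [44, 45, 519, 93, 1] (same object as c); c = [44, 45, 519, 93, 1] (same object as a)
`b.append(999)` → b = [45, 7, 93, 999]
`print(a)` → prints [44, 45, 519, 93, 1]
`print(b)` → prints [45, 7, 93, 999]
`print(c)` → prints [44, 45, 519, 93, 1]

Answer:
[44, 45, 519, 93, 1]
[45, 7, 93, 999]
[44, 45, 519, 93, 1]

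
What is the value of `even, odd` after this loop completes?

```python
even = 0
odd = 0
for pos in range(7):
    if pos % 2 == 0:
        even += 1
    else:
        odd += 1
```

Count evens and odds in range(7)
`even, odd` takes the values: (0, 0) → (1, 0) → (1, 1) → (2, 1) → (2, 2) → (3, 2) → (3, 3) → (4, 3)

Answer: 4, 3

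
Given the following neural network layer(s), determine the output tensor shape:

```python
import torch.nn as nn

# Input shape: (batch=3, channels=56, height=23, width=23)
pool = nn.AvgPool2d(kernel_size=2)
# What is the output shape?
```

Input: (3, 56, 23, 23) -> Output: (3, 56, 11, 11)

Answer: (3, 56, 11, 11)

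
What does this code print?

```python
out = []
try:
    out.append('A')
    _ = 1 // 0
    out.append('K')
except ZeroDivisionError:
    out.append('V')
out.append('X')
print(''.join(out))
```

Execution trace: 'A' (try body) → 'V' (except ZeroDivisionError) → 'X' (after the try/except). Output: AVX

Answer: AVX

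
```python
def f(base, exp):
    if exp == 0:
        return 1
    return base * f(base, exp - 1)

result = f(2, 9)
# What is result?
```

f(2, 9) = 2 * 2 * 2 * 2 * 2 * 2 * 2 * 2 * 2 = 512

Answer: 512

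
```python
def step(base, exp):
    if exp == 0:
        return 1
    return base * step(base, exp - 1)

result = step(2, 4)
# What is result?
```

step(2, 4) = 2 * 2 * 2 * 2 = 16

Answer: 16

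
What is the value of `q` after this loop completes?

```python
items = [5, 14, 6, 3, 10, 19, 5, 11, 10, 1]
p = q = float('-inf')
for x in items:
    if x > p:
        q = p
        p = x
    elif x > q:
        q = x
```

Second largest (with repeats) in [5, 14, 6, 3, 10, 19, 5, 11, 10, 1]
`q` takes the values: -inf → 5 → 6 → 10 → 14

Answer: 14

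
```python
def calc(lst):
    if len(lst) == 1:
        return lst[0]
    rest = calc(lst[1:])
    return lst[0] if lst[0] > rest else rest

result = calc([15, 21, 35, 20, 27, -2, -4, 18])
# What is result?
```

Recursive max over [15, 21, 35, 20, 27, -2, -4, 18] = 35

Answer: 35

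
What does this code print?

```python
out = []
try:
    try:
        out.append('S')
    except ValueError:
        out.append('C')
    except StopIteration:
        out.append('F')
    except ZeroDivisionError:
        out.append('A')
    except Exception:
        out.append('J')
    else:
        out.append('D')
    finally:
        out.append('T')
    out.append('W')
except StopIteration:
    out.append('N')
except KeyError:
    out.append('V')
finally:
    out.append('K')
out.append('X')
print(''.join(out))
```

Execution trace: 'S' (inner try body, no exception) → 'D' (inner else) → 'T' (inner finally) → 'W' (try body, no exception) → 'K' (finally) → 'X' (after the try/except). Output: SDTWKX

Answer: SDTWKX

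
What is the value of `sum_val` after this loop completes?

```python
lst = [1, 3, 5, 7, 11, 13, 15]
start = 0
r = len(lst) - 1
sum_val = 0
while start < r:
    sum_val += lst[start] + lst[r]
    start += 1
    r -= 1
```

Sum of pairs from ends
`sum_val` takes the values: 0 → 16 → 32 → 48

Answer: 48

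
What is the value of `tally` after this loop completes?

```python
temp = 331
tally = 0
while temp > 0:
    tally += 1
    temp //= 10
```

Count digits by repeated division by 10
`tally` takes the values: 0 → 1 → 2 → 3

Answer: 3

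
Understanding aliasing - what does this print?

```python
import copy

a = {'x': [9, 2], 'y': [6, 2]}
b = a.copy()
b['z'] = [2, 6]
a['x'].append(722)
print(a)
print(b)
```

Key concept: shallow copy of dict with mutable values.
Step by step:
`a = {'x': [9, 2], 'y': [6, 2]}` → a = {'x': [9, 2], 'y': [6, 2]}
`b = a.copy()` → b = {'x': [9, 2], 'y': [6, 2]}
`b['z'] = [2, 6]` → b = {'x': [9, 2], 'y': [6, 2], 'z': [2, 6]}
`a['x'].append(722)` → a = {'x': [9, 2, 722], 'y': [6, 2]}; b = {'x': [9, 2, 722], 'y': [6, 2], 'z': [2, 6]}
`print(a)` → prints {'x': [9, 2, 722], 'y': [6, 2]}
`print(b)` → prints {'x': [9, 2, 722], 'y': [6, 2], 'z': [2, 6]}

Answer:
{'x': [9, 2, 722], 'y': [6, 2]}
{'x': [9, 2, 722], 'y': [6, 2], 'z': [2, 6]}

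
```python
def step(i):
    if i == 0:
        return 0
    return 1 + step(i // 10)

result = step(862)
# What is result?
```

Count of digits of 862: 3

Answer: 3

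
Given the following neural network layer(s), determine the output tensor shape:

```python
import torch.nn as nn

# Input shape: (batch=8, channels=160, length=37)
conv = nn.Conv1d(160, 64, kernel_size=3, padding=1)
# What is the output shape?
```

Input: (8, 160, 37) -> Output: (8, 64, 37)

Answer: (8, 64, 37)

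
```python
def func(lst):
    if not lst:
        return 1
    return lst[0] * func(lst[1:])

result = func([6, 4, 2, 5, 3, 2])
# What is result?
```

Product over [6, 4, 2, 5, 3, 2] = 6 * 4 * 2 * 5 * 3 * 2 = 1440

Answer: 1440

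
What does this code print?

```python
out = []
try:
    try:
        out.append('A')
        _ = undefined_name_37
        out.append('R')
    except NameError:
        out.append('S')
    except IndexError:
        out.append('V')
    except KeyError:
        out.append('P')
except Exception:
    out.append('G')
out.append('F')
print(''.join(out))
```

Execution trace: 'A' (inner try body) → 'S' (inner except NameError) → 'F' (after the try/except). Output: ASF

Answer: ASF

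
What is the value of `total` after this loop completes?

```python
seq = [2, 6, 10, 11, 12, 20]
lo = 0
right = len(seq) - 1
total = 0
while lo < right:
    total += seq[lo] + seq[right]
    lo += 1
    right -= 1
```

Sum of pairs from ends
`total` takes the values: 0 → 22 → 40 → 61

Answer: 61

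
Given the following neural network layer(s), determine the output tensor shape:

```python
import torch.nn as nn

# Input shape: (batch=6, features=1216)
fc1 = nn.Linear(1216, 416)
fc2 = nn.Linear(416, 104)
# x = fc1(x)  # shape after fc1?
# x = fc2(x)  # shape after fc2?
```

Input: (6, 1216) -> after fc1: (6, 416) -> Output: (6, 104)

Answer: (6, 104)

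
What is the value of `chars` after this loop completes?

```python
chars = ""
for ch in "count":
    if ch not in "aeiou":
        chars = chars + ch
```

Remove vowels from 'count'
`chars` takes the values: "" → "c" → "cn" → "cnt"

Answer: "cnt"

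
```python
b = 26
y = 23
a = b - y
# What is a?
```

Trace:
`b = 26` → b = 26
`y = 23` → y = 23
`a = b - y` → a = 3
So a = 3

Answer: 3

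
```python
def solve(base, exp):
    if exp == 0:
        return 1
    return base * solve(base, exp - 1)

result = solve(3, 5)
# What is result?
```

solve(3, 5) = 3 * 3 * 3 * 3 * 3 = 243

Answer: 243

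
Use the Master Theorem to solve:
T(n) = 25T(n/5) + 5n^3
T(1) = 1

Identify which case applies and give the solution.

a=25, b=5, f(n)=5n^3. log_5(25) = 2. Since c=3 > 2 and the regularity condition holds (25(n/5)^3 = (25/5^3)n^3 with 25/5^3 < 1), Case 3 applies: T(n) = Θ(f(n)) = O(n^3).

Answer: O(n^3) - Case 3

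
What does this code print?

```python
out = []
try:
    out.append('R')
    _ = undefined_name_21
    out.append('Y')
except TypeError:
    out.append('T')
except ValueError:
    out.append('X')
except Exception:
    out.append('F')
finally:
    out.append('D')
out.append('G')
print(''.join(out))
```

Execution trace: 'R' (try body) → 'F' (except Exception) → 'D' (finally) → 'G' (after the try/except). Output: RFDG

Answer: RFDG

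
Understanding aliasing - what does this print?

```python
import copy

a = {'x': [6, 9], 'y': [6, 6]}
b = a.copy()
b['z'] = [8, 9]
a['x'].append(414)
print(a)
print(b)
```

Key concept: shallow copy of dict with mutable values.
Step by step:
`a = {'x': [6, 9], 'y': [6, 6]}` → a = {'x': [6, 9], 'y': [6, 6]}
`b = a.copy()` → b = {'x': [6, 9], 'y': [6, 6]}
`b['z'] = [8, 9]` → b = {'x': [6, 9], 'y': [6, 6], 'z': [8, 9]}
`a['x'].append(414)` → a = {'x': [6, 9, 414], 'y': [6, 6]}; b = {'x': [6, 9, 414], 'y': [6, 6], 'z': [8, 9]}
`print(a)` → prints {'x': [6, 9, 414], 'y': [6, 6]}
`print(b)` → prints {'x': [6, 9, 414], 'y': [6, 6], 'z': [8, 9]}

Answer:
{'x': [6, 9, 414], 'y': [6, 6]}
{'x': [6, 9, 414], 'y': [6, 6], 'z': [8, 9]}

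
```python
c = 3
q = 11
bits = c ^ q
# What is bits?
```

Trace:
`c = 3` → c = 3
`q = 11` → q = 11
`bits = c ^ q` → bits = 8
So bits = 8

Answer: 8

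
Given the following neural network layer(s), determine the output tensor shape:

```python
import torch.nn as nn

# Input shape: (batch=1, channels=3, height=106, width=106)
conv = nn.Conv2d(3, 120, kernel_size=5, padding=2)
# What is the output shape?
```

Input: (1, 3, 106, 106) -> Output: (1, 120, 106, 106)

Answer: (1, 120, 106, 106)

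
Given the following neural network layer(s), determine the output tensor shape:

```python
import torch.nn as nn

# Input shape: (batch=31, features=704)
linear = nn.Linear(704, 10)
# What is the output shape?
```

Input: (31, 704) -> Output: (31, 10)

Answer: (31, 10)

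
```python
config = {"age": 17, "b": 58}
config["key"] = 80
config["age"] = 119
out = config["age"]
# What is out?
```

Trace:
`config = {"age": 17, "b": 58}` → config = {'age': 17, 'b': 58}
`config["key"] = 80` → config = {'age': 17, 'b': 58, 'key': 80}
`config["age"] = 119` → config = {'age': 119, 'b': 58, 'key': 80}
`out = config["age"]` → out = 119
So out = 119

Answer: 119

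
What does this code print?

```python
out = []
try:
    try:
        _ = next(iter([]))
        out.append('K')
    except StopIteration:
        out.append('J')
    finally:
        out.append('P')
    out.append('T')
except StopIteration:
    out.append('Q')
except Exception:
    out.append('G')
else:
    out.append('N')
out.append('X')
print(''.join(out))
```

Execution trace: 'J' (inner except StopIteration) → 'P' (inner finally) → 'T' (try body, no exception) → 'N' (else) → 'X' (after the try/except). Output: JPTNX

Answer: JPTNX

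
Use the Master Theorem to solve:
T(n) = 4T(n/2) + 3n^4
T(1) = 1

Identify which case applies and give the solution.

a=4, b=2, f(n)=3n^4. log_2(4) = 2. Since c=4 > 2 and the regularity condition holds (4(n/2)^4 = (4/2^4)n^4 with 4/2^4 < 1), Case 3 applies: T(n) = Θ(f(n)) = O(n^4).

Answer: O(n^4) - Case 3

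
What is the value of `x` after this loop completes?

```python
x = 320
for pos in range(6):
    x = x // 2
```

Halve 6 times: 320 // 2^6 = 5
`x` takes the values: 320 → 160 → 80 → 40 → 20 → 10 → 5

Answer: 5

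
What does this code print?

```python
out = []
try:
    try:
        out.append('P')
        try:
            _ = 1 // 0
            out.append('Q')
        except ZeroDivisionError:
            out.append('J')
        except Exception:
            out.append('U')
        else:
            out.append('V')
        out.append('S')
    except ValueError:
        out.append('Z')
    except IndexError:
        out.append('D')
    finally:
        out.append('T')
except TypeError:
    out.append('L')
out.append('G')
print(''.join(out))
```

Execution trace: 'P' (try body) → 'J' (inner except ZeroDivisionError) → 'S' (try body, no exception) → 'T' (finally) → 'G' (after the try/except). Output: PJSTG

Answer: PJSTG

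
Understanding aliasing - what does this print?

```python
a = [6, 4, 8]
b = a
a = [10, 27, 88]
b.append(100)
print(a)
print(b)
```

Key concept: rebinding vs mutation: a is rebound to a new list, b still points at the original.
Step by step:
`a = [6, 4, 8]` → a = [6, 4, 8]
`b = a` → b = [6, 4, 8] (same object as a)
`a = [10, 27, 88]` → a = [10, 27, 88]
`b.append(100)` → b = [6, 4, 8, 100]
`print(a)` → prints [10, 27, 88]
`print(b)` → prints [6, 4, 8, 100]

Answer:
[10, 27, 88]
[6, 4, 8, 100]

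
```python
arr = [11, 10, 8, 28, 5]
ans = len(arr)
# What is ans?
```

Trace:
`arr = [11, 10, 8, 28, 5]` → arr = [11, 10, 8, 28, 5]
`ans = len(arr)` → ans = 5
So ans = 5

Answer: 5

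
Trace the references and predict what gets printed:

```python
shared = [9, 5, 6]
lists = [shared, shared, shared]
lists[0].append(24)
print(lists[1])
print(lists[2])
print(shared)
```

Key concept: list of same reference.
Step by step:
`shared = [9, 5, 6]` → shared = [9, 5, 6]
`lists = [shared, shared, shared]` → lists = [[9, 5, 6], [9, 5, 6], [9, 5, 6]]
`lists[0].append(24)` → shared = [9, 5, 6, 24]; lists = [[9, 5, 6, 24], [9, 5, 6, 24], [9, 5, 6, 24]]
`print(lists[1])` → prints [9, 5, 6, 24]
`print(lists[2])` → prints [9, 5, 6, 24]
`print(shared)` → prints [9, 5, 6, 24]

Answer:
[9, 5, 6, 24]
[9, 5, 6, 24]
[9, 5, 6, 24]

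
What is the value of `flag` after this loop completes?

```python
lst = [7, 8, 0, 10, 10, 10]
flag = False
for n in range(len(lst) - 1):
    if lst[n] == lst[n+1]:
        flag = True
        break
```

Check consecutive duplicates in [7, 8, 0, 10, 10, 10]
`flag` takes the values: False → True

Answer: True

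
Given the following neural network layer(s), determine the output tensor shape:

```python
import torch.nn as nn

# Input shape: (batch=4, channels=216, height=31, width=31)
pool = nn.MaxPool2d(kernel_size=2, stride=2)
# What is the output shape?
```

Input: (4, 216, 31, 31) -> Output: (4, 216, 15, 15)

Answer: (4, 216, 15, 15)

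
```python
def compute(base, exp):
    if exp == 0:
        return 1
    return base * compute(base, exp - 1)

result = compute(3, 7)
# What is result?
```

compute(3, 7) = 3 * 3 * 3 * 3 * 3 * 3 * 3 = 2187

Answer: 2187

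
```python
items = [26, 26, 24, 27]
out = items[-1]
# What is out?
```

Trace:
`items = [26, 26, 24, 27]` → items = [26, 26, 24, 27]
`out = items[-1]` → out = 27
So out = 27

Answer: 27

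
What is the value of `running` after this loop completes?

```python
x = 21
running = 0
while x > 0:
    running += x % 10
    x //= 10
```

Sum digits of 21
`running` takes the values: 0 → 1 → 3

Answer: 3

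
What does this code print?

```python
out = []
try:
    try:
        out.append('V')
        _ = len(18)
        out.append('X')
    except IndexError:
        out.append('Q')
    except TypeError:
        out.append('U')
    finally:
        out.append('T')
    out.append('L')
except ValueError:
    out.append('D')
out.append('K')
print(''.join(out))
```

Execution trace: 'V' (inner try body) → 'U' (inner except TypeError) → 'T' (inner finally) → 'L' (try body, no exception) → 'K' (after the try/except). Output: VUTLK

Answer: VUTLK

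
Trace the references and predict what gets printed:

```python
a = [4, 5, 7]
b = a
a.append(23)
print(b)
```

Key concept: basic list aliasing.
Step by step:
`a = [4, 5, 7]` → a = [4, 5, 7]
`b = a` → b = [4, 5, 7] (same object as a)
`a.append(23)` → a = [4, 5, 7, 23] (same object as b); b = [4, 5, 7, 23] (same object as a)
`print(b)` → prints [4, 5, 7, 23]

Answer: [4, 5, 7, 23]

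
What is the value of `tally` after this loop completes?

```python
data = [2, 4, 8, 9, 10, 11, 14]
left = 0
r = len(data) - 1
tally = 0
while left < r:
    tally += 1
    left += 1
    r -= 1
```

Iterations until pointers meet (list length 7)
`tally` takes the values: 0 → 1 → 2 → 3

Answer: 3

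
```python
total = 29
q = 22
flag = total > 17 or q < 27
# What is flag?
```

Trace:
`total = 29` → total = 29
`q = 22` → q = 22
`flag = total > 17 or q < 27` → flag = True
So flag = True

Answer: True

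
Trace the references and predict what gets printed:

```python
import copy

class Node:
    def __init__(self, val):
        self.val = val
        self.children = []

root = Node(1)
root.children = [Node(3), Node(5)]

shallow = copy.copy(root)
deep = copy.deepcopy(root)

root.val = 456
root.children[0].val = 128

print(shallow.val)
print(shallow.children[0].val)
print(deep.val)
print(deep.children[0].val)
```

Key concept: deep copy with custom objects.
Step by step:
`root = Node(1)` → root = Node(val=1, children=[])
`root.children = [Node(3), Node(5)]` → root = Node(val=1, children=[Node(val=3, children=[]), Node(val=5, children=[])])
`shallow = copy.copy(root)` → shallow = Node(val=1, children=[Node(val=3, children=[]), Node(val=5, children=[])])
`deep = copy.deepcopy(root)` → deep = Node(val=1, children=[Node(val=3, children=[]), Node(val=5, children=[])])
`root.val = 456` → root = Node(val=456, children=[Node(val=3, children=[]), Node(val=5, children=[])])
`root.children[0].val = 128` → root = Node(val=456, children=[Node(val=128, children=[]), Node(val=5, children=[])]); shallow = Node(val=1, children=[Node(val=128, children=[]), Node(val=5, children=[])])
`print(shallow.val)` → prints 1
`print(shallow.children[0].val)` → prints 128
`print(deep.val)` → prints 1
`print(deep.children[0].val)` → prints 3

Answer:
1
128
1
3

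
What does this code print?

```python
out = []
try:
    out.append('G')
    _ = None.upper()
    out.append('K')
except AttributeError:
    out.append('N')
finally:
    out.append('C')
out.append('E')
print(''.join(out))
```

Execution trace: 'G' (try body) → 'N' (except AttributeError) → 'C' (finally) → 'E' (after the try/except). Output: GNCE

Answer: GNCE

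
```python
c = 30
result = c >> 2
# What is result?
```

Trace:
`c = 30` → c = 30
`result = c >> 2` → result = 7
So result = 7

Answer: 7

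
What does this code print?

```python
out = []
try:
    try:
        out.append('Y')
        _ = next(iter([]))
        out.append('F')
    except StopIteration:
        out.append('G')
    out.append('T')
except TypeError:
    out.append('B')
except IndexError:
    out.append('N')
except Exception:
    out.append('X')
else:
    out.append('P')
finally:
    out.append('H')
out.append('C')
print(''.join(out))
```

Execution trace: 'Y' (inner try body) → 'G' (inner except StopIteration) → 'T' (try body, no exception) → 'P' (else) → 'H' (finally) → 'C' (after the try/except). Output: YGTPHC

Answer: YGTPHC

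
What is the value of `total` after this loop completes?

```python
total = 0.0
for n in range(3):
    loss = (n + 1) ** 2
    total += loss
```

Sum of squared losses 1² + 2² + ... + 3²
`total` takes the values: 0.0 → 1.0 → 5.0 → 14.0

Answer: 14.0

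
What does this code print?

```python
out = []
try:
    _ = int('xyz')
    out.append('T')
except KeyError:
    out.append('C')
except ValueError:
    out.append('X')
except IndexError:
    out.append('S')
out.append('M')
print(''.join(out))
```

Execution trace: 'X' (except ValueError) → 'M' (after the try/except). Output: XM

Answer: XM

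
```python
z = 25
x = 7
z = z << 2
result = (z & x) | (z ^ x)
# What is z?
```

Trace:
`z = 25` → z = 25
`x = 7` → x = 7
`z = z << 2` → z = 100
`result = (z & x) | (z ^ x)` → result = 103
So z = 100

Answer: 100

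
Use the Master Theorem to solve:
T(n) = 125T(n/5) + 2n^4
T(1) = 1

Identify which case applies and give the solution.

a=125, b=5, f(n)=2n^4. log_5(125) = 3. Since c=4 > 3 and the regularity condition holds (125(n/5)^4 = (125/5^4)n^4 with 125/5^4 < 1), Case 3 applies: T(n) = Θ(f(n)) = O(n^4).

Answer: O(n^4) - Case 3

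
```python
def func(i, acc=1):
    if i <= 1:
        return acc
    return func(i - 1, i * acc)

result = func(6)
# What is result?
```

Accumulator trace (n, acc): (6, 1) -> (5, 6) -> (4, 30) -> (3, 120) -> (2, 360) -> (1, 720) -> return 720

Answer: 720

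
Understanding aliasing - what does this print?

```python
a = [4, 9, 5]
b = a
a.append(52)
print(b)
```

Key concept: basic list aliasing.
Step by step:
`a = [4, 9, 5]` → a = [4, 9, 5]
`b = a` → b = [4, 9, 5] (same object as a)
`a.append(52)` → a = [4, 9, 5, 52] (same object as b); b = [4, 9, 5, 52] (same object as a)
`print(b)` → prints [4, 9, 5, 52]

Answer: [4, 9, 5, 52]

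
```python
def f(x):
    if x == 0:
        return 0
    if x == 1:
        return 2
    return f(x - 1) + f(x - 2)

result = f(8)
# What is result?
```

Build up from base cases: f(0)=0, f(1)=2, f(2)=2, f(3)=4, f(4)=6, f(5)=10, f(6)=16, ..., f(8)=42

Answer: 42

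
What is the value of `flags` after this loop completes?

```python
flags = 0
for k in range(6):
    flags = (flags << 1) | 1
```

Build 6 consecutive 1-bits: 0b111111
`flags` takes the values: 0 → 1 → 3 → 7 → 15 → 31 → 63

Answer: 63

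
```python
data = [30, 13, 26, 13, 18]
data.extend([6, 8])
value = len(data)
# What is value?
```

Trace:
`data = [30, 13, 26, 13, 18]` → data = [30, 13, 26, 13, 18]
`data.extend([6, 8])` → data = [30, 13, 26, 13, 18, 6, 8]
`value = len(data)` → value = 7
So value = 7

Answer: 7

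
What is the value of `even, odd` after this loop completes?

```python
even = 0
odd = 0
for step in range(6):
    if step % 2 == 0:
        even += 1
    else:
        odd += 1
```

Count evens and odds in range(6)
`even, odd` takes the values: (0, 0) → (1, 0) → (1, 1) → (2, 1) → (2, 2) → (3, 2) → (3, 3)

Answer: 3, 3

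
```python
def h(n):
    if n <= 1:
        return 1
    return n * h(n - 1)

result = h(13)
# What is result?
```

h(13) = 13 * 12 * 11 * 10 * 9 * 8 * 7 * 6 * 5 * 4 * 3 * 2 * 1 = 6227020800

Answer: 6227020800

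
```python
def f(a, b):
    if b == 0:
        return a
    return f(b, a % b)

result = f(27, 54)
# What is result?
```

f(27, 54) -> f(54, 27) -> f(27, 0) -> 27

Answer: 27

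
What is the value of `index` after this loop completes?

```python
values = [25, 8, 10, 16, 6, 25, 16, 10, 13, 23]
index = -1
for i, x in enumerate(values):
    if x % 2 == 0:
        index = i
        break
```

First even number index in [25, 8, 10, 16, 6, 25, 16, 10, 13, 23]
`index` takes the values: -1 → 1

Answer: 1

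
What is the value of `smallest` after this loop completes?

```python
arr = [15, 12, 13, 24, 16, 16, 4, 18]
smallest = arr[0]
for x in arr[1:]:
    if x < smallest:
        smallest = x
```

Minimum of [15, 12, 13, 24, 16, 16, 4, 18]
`smallest` takes the values: 15 → 12 → 4

Answer: 4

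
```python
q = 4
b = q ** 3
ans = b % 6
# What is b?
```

Trace:
`q = 4` → q = 4
`b = q ** 3` → b = 64
`ans = b % 6` → ans = 4
So b = 64

Answer: 64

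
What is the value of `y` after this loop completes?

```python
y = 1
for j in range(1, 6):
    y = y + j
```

Start at 1, add 1 through 5
`y` takes the values: 1 → 2 → 4 → 7 → 11 → 16

Answer: 16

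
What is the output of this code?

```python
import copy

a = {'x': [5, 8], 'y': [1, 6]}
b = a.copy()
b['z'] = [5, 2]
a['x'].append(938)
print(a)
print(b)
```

Key concept: shallow copy of dict with mutable values.
Step by step:
`a = {'x': [5, 8], 'y': [1, 6]}` → a = {'x': [5, 8], 'y': [1, 6]}
`b = a.copy()` → b = {'x': [5, 8], 'y': [1, 6]}
`b['z'] = [5, 2]` → b = {'x': [5, 8], 'y': [1, 6], 'z': [5, 2]}
`a['x'].append(938)` → a = {'x': [5, 8, 938], 'y': [1, 6]}; b = {'x': [5, 8, 938], 'y': [1, 6], 'z': [5, 2]}
`print(a)` → prints {'x': [5, 8, 938], 'y': [1, 6]}
`print(b)` → prints {'x': [5, 8, 938], 'y': [1, 6], 'z': [5, 2]}

Answer:
{'x': [5, 8, 938], 'y': [1, 6]}
{'x': [5, 8, 938], 'y': [1, 6], 'z': [5, 2]}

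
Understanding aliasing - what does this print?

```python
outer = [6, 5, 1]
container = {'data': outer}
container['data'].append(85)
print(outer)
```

Key concept: dict holds reference to list.
Step by step:
`outer = [6, 5, 1]` → outer = [6, 5, 1]
`container = {'data': outer}` → container = {'data': [6, 5, 1]}
`container['data'].append(85)` → outer = [6, 5, 1, 85]; container = {'data': [6, 5, 1, 85]}
`print(outer)` → prints [6, 5, 1, 85]

Answer: [6, 5, 1, 85]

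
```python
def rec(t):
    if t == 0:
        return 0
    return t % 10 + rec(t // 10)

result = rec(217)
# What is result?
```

Sum of digits of 217: 7 + 1 + 2 = 10

Answer: 10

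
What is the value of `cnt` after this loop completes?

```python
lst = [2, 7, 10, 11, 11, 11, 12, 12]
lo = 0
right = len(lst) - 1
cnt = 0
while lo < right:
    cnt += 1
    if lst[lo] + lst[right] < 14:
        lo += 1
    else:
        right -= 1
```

Steps to find pair summing to 14
`cnt` takes the values: 0 → 1 → 2 → 3 → 4 → 5 → 6 → 7

Answer: 7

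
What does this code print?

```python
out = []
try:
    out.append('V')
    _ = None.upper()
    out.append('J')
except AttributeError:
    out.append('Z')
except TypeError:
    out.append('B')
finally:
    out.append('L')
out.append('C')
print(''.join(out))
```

Execution trace: 'V' (try body) → 'Z' (except AttributeError) → 'L' (finally) → 'C' (after the try/except). Output: VZLC

Answer: VZLC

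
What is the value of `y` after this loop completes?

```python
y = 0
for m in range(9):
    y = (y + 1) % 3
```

Increment mod 3, 9 times = 0
`y` takes the values: 0 → 1 → 2 → 0 → 1 → 2 → 0 → 1 → 2 → 0

Answer: 0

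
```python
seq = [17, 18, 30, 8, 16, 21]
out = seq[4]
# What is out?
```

Trace:
`seq = [17, 18, 30, 8, 16, 21]` → seq = [17, 18, 30, 8, 16, 21]
`out = seq[4]` → out = 16
So out = 16

Answer: 16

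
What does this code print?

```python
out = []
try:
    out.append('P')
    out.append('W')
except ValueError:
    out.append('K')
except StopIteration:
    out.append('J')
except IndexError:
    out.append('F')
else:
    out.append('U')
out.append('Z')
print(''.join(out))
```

Execution trace: 'P' (try body) → 'W' (try body, no exception) → 'U' (else) → 'Z' (after the try/except). Output: PWUZ

Answer: PWUZ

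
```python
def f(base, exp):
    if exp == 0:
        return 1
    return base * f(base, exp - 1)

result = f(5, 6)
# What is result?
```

f(5, 6) = 5 * 5 * 5 * 5 * 5 * 5 = 15625

Answer: 15625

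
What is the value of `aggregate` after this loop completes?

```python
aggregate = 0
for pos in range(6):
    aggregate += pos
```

Sum of 0 to 5 = 15
`aggregate` takes the values: 0 → 1 → 3 → 6 → 10 → 15

Answer: 15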